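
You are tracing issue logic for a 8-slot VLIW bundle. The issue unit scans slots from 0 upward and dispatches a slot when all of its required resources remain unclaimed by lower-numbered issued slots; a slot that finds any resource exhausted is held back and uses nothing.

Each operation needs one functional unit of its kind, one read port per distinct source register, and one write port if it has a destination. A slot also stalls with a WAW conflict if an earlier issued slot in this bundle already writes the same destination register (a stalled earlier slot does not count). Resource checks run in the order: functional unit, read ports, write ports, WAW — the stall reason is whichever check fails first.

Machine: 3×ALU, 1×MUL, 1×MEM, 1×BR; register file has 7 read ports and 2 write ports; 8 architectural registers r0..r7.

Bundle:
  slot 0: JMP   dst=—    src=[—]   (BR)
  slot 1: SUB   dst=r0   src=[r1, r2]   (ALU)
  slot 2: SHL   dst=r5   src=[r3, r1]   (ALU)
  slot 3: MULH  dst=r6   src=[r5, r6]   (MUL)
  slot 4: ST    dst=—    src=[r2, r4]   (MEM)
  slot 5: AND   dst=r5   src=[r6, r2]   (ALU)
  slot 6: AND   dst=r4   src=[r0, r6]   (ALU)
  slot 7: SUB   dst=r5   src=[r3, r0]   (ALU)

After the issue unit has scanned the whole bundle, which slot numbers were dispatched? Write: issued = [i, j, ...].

issued = [0, 1, 2, 4]

slot 0 (BR): ISSUE — free A3,Mu1,Ld1,B0 rp7 wp2
slot 1 (ALU): ISSUE — free A2,Mu1,Ld1,B0 rp5 wp1
slot 2 (ALU): ISSUE — free A1,Mu1,Ld1,B0 rp3 wp0
slot 3 (MUL): stall WR_PORT — free A1,Mu1,Ld1,B0 rp3 wp0
slot 4 (MEM): ISSUE — free A1,Mu1,Ld0,B0 rp1 wp0
slot 5 (ALU): stall RD_PORT — free A1,Mu1,Ld0,B0 rp1 wp0
slot 6 (ALU): stall RD_PORT — free A1,Mu1,Ld0,B0 rp1 wp0
slot 7 (ALU): stall RD_PORT — free A1,Mu1,Ld0,B0 rp1 wp0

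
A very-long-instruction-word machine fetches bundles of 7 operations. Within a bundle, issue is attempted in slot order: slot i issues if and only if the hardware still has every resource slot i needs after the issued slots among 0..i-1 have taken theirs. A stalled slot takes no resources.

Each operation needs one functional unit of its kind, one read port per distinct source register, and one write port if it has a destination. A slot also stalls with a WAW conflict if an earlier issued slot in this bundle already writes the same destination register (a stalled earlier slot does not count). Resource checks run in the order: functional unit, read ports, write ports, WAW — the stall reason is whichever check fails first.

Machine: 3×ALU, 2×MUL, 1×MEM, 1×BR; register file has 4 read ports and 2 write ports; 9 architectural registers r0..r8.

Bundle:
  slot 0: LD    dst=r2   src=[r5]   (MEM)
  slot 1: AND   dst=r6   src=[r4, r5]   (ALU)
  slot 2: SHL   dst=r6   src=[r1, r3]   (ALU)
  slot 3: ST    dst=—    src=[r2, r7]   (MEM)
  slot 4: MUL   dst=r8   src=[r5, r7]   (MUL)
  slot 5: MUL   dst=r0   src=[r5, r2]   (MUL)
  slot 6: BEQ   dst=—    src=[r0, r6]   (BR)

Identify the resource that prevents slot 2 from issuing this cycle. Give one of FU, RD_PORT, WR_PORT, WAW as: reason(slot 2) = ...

reason(slot 2) = RD_PORT

[0] MEM needs rd=1 wr=1: ok; after: ALU=3 MUL=2 MEM=0 BR=1, R=3, W=1
[1] ALU needs rd=2 wr=1: ok; after: ALU=2 MUL=2 MEM=0 BR=1, R=1, W=0
[2] ALU needs rd=2 wr=1: RD_PORT; after: ALU=2 MUL=2 MEM=0 BR=1, R=1, W=0
[3] MEM needs rd=2 wr=0: FU; after: ALU=2 MUL=2 MEM=0 BR=1, R=1, W=0
[4] MUL needs rd=2 wr=1: RD_PORT; after: ALU=2 MUL=2 MEM=0 BR=1, R=1, W=0
[5] MUL needs rd=2 wr=1: RD_PORT; after: ALU=2 MUL=2 MEM=0 BR=1, R=1, W=0
[6] BR needs rd=2 wr=0: RD_PORT; after: ALU=2 MUL=2 MEM=0 BR=1, R=1, W=0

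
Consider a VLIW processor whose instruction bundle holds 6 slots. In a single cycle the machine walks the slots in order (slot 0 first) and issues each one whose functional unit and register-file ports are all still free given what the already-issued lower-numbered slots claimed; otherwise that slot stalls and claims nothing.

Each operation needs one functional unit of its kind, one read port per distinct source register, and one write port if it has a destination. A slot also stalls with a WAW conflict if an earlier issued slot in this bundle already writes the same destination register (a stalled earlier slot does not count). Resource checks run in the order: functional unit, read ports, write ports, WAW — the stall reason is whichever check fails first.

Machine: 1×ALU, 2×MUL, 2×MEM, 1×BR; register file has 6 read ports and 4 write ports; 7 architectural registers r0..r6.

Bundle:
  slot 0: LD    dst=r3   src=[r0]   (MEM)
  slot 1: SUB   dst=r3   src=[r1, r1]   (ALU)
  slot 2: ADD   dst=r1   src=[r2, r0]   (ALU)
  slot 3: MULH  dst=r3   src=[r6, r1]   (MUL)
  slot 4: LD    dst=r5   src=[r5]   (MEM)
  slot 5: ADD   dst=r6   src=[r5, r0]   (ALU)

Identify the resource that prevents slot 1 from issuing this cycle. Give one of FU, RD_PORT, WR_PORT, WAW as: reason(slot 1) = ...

reason(slot 1) = WAW

slot 0 (MEM): ISSUE — free A1,Mu2,Ld1,B1 rp5 wp3
slot 1 (ALU): stall WAW — free A1,Mu2,Ld1,B1 rp5 wp3
slot 2 (ALU): ISSUE — free A0,Mu2,Ld1,B1 rp3 wp2
slot 3 (MUL): stall WAW — free A0,Mu2,Ld1,B1 rp3 wp2
slot 4 (MEM): ISSUE — free A0,Mu2,Ld0,B1 rp2 wp1
slot 5 (ALU): stall FU — free A0,Mu2,Ld0,B1 rp2 wp1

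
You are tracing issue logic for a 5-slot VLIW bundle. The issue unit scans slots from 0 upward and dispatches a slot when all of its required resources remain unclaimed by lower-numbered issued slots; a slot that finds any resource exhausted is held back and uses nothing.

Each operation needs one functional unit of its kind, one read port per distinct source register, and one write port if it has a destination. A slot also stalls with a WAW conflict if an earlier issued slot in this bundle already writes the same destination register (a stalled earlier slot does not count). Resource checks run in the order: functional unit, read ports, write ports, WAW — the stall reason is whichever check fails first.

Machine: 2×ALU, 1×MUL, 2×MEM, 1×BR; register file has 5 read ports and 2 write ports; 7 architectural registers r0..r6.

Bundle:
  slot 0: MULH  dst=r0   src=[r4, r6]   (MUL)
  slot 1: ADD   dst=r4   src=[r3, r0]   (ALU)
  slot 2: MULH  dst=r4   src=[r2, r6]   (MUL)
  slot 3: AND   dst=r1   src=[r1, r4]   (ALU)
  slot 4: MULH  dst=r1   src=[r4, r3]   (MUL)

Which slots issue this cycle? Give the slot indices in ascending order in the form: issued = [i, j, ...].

  0. MUL→r0 ⇒ go  {2A/0Mu/2Ld/1B | 3r 1w}
  1. ALU→r4 ⇒ go  {1A/0Mu/2Ld/1B | 1r 0w}
  2. MUL→r4 ⇒ no(FU)  {1A/0Mu/2Ld/1B | 1r 0w}
  3. ALU→r1 ⇒ no(RD_PORT)  {1A/0Mu/2Ld/1B | 1r 0w}
  4. MUL→r1 ⇒ no(FU)  {1A/0Mu/2Ld/1B | 1r 0w}

issued = [0, 1]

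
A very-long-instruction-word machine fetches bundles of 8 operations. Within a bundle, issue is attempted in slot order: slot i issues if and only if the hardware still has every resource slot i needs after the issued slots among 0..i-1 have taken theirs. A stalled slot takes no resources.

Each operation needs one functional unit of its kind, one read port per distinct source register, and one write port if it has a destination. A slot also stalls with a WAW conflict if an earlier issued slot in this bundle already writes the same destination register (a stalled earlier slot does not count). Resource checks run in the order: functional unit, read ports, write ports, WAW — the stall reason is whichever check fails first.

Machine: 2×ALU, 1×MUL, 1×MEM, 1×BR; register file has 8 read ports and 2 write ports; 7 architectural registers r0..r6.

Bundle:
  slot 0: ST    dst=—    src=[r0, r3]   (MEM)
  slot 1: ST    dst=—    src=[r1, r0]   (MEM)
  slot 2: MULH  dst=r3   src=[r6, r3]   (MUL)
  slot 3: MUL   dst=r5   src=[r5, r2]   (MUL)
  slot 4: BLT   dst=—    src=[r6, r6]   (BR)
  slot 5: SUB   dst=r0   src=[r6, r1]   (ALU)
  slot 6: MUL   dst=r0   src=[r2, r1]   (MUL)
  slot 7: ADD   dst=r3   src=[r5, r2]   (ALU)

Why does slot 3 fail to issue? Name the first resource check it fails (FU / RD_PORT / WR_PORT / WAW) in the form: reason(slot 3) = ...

#0 MEM src=r0,r3 dispatched  <A:2 Mu:1 Ld:0 B:1 rd:6 wr:2>
#1 MEM src=r1,r0 held:FU  <A:2 Mu:1 Ld:0 B:1 rd:6 wr:2>
#2 MUL src=r6,r3 dispatched  <A:2 Mu:0 Ld:0 B:1 rd:4 wr:1>
#3 MUL src=r5,r2 held:FU  <A:2 Mu:0 Ld:0 B:1 rd:4 wr:1>
#4 BR src=r6,r6 dispatched  <A:2 Mu:0 Ld:0 B:0 rd:3 wr:1>
#5 ALU src=r6,r1 dispatched  <A:1 Mu:0 Ld:0 B:0 rd:1 wr:0>
#6 MUL src=r2,r1 held:FU  <A:1 Mu:0 Ld:0 B:0 rd:1 wr:0>
#7 ALU src=r5,r2 held:RD_PORT  <A:1 Mu:0 Ld:0 B:0 rd:1 wr:0>

reason(slot 3) = FU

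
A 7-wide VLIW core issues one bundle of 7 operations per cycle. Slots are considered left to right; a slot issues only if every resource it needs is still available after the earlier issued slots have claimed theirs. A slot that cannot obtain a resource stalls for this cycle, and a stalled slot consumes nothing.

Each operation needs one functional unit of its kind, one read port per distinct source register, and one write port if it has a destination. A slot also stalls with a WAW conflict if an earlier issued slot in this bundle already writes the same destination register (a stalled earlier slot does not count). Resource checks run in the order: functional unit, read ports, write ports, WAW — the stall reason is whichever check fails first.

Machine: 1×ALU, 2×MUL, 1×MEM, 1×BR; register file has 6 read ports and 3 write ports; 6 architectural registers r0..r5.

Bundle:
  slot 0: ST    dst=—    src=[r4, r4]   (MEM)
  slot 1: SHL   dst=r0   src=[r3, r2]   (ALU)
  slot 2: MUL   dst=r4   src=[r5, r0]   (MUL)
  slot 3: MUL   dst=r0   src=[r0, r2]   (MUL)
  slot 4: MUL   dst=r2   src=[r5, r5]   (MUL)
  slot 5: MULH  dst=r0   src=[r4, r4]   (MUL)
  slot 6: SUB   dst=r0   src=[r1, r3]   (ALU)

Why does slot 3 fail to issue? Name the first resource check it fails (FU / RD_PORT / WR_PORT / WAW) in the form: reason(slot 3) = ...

slot 0 (MEM): ISSUE — free A1,Mu2,Ld0,B1 rp5 wp3
slot 1 (ALU): ISSUE — free A0,Mu2,Ld0,B1 rp3 wp2
slot 2 (MUL): ISSUE — free A0,Mu1,Ld0,B1 rp1 wp1
slot 3 (MUL): stall RD_PORT — free A0,Mu1,Ld0,B1 rp1 wp1
slot 4 (MUL): ISSUE — free A0,Mu0,Ld0,B1 rp0 wp0
slot 5 (MUL): stall FU — free A0,Mu0,Ld0,B1 rp0 wp0
slot 6 (ALU): stall FU — free A0,Mu0,Ld0,B1 rp0 wp0

reason(slot 3) = RD_PORT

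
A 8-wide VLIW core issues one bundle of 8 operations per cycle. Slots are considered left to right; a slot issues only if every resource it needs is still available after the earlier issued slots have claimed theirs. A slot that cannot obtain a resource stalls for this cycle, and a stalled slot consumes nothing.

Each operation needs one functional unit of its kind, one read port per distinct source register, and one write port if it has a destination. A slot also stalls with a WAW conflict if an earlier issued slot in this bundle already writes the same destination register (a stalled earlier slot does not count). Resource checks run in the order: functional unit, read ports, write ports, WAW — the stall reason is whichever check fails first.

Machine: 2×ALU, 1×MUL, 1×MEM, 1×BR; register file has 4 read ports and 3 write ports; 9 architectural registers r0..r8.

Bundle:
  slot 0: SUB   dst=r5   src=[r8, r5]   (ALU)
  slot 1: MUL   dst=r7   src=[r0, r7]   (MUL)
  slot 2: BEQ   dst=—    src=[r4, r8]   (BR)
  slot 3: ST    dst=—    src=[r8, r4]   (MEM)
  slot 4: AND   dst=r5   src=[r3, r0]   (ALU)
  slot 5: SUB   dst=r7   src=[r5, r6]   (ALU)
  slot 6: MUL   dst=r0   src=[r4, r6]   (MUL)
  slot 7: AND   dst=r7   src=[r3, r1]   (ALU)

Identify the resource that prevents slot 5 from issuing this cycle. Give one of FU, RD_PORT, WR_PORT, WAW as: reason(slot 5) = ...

(0) want 1×ALU +2rd +1wr — yes → AL1|MU1|ME1|BR1|rd2|wr2
(1) want 1×MUL +2rd +1wr — yes → AL1|MU0|ME1|BR1|rd0|wr1
(2) want 1×BR +2rd +0wr — RD_PORT → AL1|MU0|ME1|BR1|rd0|wr1
(3) want 1×MEM +2rd +0wr — RD_PORT → AL1|MU0|ME1|BR1|rd0|wr1
(4) want 1×ALU +2rd +1wr — RD_PORT → AL1|MU0|ME1|BR1|rd0|wr1
(5) want 1×ALU +2rd +1wr — RD_PORT → AL1|MU0|ME1|BR1|rd0|wr1
(6) want 1×MUL +2rd +1wr — FU → AL1|MU0|ME1|BR1|rd0|wr1
(7) want 1×ALU +2rd +1wr — RD_PORT → AL1|MU0|ME1|BR1|rd0|wr1

reason(slot 5) = RD_PORT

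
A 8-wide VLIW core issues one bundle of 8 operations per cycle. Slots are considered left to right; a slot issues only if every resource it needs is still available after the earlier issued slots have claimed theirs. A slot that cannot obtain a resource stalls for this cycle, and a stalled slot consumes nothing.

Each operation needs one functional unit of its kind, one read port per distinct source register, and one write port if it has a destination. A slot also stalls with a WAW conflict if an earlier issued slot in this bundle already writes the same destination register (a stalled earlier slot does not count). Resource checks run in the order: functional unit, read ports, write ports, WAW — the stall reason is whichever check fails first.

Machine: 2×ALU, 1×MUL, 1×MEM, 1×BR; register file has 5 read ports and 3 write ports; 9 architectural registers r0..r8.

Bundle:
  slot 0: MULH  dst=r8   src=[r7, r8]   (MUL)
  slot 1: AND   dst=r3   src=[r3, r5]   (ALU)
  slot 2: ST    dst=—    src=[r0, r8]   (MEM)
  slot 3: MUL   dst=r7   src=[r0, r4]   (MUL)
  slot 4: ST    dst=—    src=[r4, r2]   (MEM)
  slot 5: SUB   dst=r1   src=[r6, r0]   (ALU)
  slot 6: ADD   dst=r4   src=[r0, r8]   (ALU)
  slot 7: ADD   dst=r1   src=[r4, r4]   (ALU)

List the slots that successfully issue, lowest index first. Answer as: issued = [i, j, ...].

issued = [0, 1, 7]

[0] MUL needs rd=2 wr=1: ok; after: ALU=2 MUL=0 MEM=1 BR=1, R=3, W=2
[1] ALU needs rd=2 wr=1: ok; after: ALU=1 MUL=0 MEM=1 BR=1, R=1, W=1
[2] MEM needs rd=2 wr=0: RD_PORT; after: ALU=1 MUL=0 MEM=1 BR=1, R=1, W=1
[3] MUL needs rd=2 wr=1: FU; after: ALU=1 MUL=0 MEM=1 BR=1, R=1, W=1
[4] MEM needs rd=2 wr=0: RD_PORT; after: ALU=1 MUL=0 MEM=1 BR=1, R=1, W=1
[5] ALU needs rd=2 wr=1: RD_PORT; after: ALU=1 MUL=0 MEM=1 BR=1, R=1, W=1
[6] ALU needs rd=2 wr=1: RD_PORT; after: ALU=1 MUL=0 MEM=1 BR=1, R=1, W=1
[7] ALU needs rd=1 wr=1: ok; after: ALU=0 MUL=0 MEM=1 BR=1, R=0, W=0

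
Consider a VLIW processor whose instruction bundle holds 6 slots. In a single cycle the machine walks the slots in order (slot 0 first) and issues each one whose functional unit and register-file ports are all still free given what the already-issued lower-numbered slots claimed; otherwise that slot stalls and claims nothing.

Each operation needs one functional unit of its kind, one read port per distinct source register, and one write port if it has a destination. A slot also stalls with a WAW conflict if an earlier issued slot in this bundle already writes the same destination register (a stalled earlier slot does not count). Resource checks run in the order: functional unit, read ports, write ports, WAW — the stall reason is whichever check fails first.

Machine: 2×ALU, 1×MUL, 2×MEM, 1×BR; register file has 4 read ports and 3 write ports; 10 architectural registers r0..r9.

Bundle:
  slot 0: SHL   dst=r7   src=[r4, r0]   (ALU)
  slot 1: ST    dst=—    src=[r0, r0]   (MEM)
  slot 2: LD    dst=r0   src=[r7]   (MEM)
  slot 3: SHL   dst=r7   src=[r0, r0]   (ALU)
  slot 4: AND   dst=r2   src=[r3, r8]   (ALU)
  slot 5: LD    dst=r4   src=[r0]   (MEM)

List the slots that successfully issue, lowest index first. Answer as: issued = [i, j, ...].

issued = [0, 1, 2]

slot 0 (ALU): ISSUE — free A1,Mu1,Ld2,B1 rp2 wp2
slot 1 (MEM): ISSUE — free A1,Mu1,Ld1,B1 rp1 wp2
slot 2 (MEM): ISSUE — free A1,Mu1,Ld0,B1 rp0 wp1
slot 3 (ALU): stall RD_PORT — free A1,Mu1,Ld0,B1 rp0 wp1
slot 4 (ALU): stall RD_PORT — free A1,Mu1,Ld0,B1 rp0 wp1
slot 5 (MEM): stall FU — free A1,Mu1,Ld0,B1 rp0 wp1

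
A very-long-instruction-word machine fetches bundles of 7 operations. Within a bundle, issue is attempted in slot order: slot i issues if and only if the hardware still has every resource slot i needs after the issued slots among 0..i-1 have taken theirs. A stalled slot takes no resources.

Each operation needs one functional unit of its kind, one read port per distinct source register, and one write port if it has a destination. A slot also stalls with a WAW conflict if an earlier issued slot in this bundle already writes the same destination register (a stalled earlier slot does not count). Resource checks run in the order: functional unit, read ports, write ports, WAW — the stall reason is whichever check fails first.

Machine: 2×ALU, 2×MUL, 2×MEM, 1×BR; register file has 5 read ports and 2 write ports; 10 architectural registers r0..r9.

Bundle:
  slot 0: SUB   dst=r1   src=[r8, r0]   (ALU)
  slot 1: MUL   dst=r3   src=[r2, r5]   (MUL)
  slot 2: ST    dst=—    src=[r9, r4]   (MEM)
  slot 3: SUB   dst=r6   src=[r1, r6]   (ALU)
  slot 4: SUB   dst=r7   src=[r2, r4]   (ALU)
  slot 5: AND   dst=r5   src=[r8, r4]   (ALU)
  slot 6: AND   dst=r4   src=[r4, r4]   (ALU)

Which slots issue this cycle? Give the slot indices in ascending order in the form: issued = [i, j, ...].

(0) want 1×ALU +2rd +1wr — yes → AL1|MU2|ME2|BR1|rd3|wr1
(1) want 1×MUL +2rd +1wr — yes → AL1|MU1|ME2|BR1|rd1|wr0
(2) want 1×MEM +2rd +0wr — RD_PORT → AL1|MU1|ME2|BR1|rd1|wr0
(3) want 1×ALU +2rd +1wr — RD_PORT → AL1|MU1|ME2|BR1|rd1|wr0
(4) want 1×ALU +2rd +1wr — RD_PORT → AL1|MU1|ME2|BR1|rd1|wr0
(5) want 1×ALU +2rd +1wr — RD_PORT → AL1|MU1|ME2|BR1|rd1|wr0
(6) want 1×ALU +1rd +1wr — WR_PORT → AL1|MU1|ME2|BR1|rd1|wr0

issued = [0, 1]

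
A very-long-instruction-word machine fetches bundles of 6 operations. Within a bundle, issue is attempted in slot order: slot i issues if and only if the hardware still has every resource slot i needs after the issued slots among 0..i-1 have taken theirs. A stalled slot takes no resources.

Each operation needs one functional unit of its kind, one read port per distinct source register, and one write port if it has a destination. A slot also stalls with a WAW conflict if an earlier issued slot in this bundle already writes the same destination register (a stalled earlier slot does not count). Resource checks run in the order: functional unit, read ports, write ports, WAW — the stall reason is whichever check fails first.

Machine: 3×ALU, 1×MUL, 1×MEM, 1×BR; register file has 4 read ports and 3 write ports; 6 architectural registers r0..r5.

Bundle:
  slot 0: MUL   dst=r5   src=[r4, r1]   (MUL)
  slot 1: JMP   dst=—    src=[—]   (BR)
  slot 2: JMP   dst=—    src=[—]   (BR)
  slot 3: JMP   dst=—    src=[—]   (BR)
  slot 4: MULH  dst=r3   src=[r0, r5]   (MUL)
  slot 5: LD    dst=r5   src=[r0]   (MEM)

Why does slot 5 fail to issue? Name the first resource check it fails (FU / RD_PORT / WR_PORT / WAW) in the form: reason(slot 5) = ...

reason(slot 5) = WAW

#0 MUL src=r4,r1 dispatched  <A:3 Mu:0 Ld:1 B:1 rd:2 wr:2>
#1 BR src=- dispatched  <A:3 Mu:0 Ld:1 B:0 rd:2 wr:2>
#2 BR src=- held:FU  <A:3 Mu:0 Ld:1 B:0 rd:2 wr:2>
#3 BR src=- held:FU  <A:3 Mu:0 Ld:1 B:0 rd:2 wr:2>
#4 MUL src=r0,r5 held:FU  <A:3 Mu:0 Ld:1 B:0 rd:2 wr:2>
#5 MEM src=r0 held:WAW  <A:3 Mu:0 Ld:1 B:0 rd:2 wr:2>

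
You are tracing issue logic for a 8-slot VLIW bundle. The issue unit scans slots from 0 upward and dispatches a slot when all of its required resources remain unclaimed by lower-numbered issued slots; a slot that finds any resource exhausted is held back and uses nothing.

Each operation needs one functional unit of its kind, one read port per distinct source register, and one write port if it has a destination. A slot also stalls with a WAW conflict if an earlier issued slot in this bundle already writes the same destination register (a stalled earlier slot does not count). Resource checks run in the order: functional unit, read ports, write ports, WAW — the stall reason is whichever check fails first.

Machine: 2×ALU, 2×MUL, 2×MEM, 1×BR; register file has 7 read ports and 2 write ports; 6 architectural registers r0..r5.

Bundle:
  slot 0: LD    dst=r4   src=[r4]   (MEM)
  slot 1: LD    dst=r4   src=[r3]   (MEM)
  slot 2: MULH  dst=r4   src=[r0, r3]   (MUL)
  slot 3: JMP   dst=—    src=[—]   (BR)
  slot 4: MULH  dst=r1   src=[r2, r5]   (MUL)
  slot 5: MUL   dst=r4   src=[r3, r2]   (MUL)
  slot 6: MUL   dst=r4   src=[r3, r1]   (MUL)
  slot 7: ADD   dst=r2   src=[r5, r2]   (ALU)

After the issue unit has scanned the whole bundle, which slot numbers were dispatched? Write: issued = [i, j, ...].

slot 0 (MEM): ISSUE — free A2,Mu2,Ld1,B1 rp6 wp1
slot 1 (MEM): stall WAW — free A2,Mu2,Ld1,B1 rp6 wp1
slot 2 (MUL): stall WAW — free A2,Mu2,Ld1,B1 rp6 wp1
slot 3 (BR): ISSUE — free A2,Mu2,Ld1,B0 rp6 wp1
slot 4 (MUL): ISSUE — free A2,Mu1,Ld1,B0 rp4 wp0
slot 5 (MUL): stall WR_PORT — free A2,Mu1,Ld1,B0 rp4 wp0
slot 6 (MUL): stall WR_PORT — free A2,Mu1,Ld1,B0 rp4 wp0
slot 7 (ALU): stall WR_PORT — free A2,Mu1,Ld1,B0 rp4 wp0

issued = [0, 3, 4]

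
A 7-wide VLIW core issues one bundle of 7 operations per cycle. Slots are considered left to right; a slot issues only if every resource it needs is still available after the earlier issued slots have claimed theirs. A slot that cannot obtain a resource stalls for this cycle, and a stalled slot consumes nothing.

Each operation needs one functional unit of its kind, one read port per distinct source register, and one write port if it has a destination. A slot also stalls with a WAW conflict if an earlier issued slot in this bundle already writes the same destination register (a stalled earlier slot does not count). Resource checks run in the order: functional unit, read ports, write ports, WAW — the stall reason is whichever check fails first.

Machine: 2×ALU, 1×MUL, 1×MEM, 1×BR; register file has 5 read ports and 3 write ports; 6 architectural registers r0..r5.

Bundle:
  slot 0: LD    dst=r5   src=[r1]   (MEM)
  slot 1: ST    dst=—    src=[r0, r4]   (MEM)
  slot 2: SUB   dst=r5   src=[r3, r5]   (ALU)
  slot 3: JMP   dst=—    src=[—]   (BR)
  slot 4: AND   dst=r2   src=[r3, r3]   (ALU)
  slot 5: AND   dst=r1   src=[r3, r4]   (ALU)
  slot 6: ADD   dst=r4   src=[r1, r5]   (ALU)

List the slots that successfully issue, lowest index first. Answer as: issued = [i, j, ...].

issued = [0, 3, 4, 5]

  0. MEM→r5 ⇒ go  {2A/1Mu/0Ld/1B | 4r 2w}
  1. MEM ⇒ no(FU)  {2A/1Mu/0Ld/1B | 4r 2w}
  2. ALU→r5 ⇒ no(WAW)  {2A/1Mu/0Ld/1B | 4r 2w}
  3. BR ⇒ go  {2A/1Mu/0Ld/0B | 4r 2w}
  4. ALU→r2 ⇒ go  {1A/1Mu/0Ld/0B | 3r 1w}
  5. ALU→r1 ⇒ go  {0A/1Mu/0Ld/0B | 1r 0w}
  6. ALU→r4 ⇒ no(FU)  {0A/1Mu/0Ld/0B | 1r 0w}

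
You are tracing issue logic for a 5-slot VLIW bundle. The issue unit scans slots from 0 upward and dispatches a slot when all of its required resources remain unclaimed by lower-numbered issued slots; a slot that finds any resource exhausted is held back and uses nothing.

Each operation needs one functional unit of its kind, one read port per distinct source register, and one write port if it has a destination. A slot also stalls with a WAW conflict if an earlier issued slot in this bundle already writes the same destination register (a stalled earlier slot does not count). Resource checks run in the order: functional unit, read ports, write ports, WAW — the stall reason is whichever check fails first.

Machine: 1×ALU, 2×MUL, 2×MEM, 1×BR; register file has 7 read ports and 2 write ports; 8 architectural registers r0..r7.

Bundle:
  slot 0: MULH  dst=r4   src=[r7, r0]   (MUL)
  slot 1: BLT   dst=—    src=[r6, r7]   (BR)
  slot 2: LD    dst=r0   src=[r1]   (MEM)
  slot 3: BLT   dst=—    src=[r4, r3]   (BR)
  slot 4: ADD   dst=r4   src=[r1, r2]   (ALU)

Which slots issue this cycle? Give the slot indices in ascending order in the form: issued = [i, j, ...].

issued = [0, 1, 2]

(0) want 1×MUL +2rd +1wr — yes → AL1|MU1|ME2|BR1|rd5|wr1
(1) want 1×BR +2rd +0wr — yes → AL1|MU1|ME2|BR0|rd3|wr1
(2) want 1×MEM +1rd +1wr — yes → AL1|MU1|ME1|BR0|rd2|wr0
(3) want 1×BR +2rd +0wr — FU → AL1|MU1|ME1|BR0|rd2|wr0
(4) want 1×ALU +2rd +1wr — WR_PORT → AL1|MU1|ME1|BR0|rd2|wr0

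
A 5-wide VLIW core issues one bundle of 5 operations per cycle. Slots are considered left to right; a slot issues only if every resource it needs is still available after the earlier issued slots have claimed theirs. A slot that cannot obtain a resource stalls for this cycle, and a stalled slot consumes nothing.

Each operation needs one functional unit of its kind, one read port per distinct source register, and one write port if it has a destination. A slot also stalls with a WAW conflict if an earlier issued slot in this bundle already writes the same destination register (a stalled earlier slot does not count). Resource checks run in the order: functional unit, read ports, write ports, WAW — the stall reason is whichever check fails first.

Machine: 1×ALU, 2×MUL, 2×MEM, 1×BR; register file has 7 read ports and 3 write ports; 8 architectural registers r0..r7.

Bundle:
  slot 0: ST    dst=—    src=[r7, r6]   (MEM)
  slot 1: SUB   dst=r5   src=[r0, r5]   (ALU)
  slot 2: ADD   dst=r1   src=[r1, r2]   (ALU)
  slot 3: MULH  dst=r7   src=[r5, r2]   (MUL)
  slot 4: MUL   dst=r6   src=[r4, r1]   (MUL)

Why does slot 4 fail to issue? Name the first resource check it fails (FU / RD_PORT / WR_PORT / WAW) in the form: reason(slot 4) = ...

reason(slot 4) = RD_PORT

  0. MEM ⇒ go  {1A/2Mu/1Ld/1B | 5r 3w}
  1. ALU→r5 ⇒ go  {0A/2Mu/1Ld/1B | 3r 2w}
  2. ALU→r1 ⇒ no(FU)  {0A/2Mu/1Ld/1B | 3r 2w}
  3. MUL→r7 ⇒ go  {0A/1Mu/1Ld/1B | 1r 1w}
  4. MUL→r6 ⇒ no(RD_PORT)  {0A/1Mu/1Ld/1B | 1r 1w}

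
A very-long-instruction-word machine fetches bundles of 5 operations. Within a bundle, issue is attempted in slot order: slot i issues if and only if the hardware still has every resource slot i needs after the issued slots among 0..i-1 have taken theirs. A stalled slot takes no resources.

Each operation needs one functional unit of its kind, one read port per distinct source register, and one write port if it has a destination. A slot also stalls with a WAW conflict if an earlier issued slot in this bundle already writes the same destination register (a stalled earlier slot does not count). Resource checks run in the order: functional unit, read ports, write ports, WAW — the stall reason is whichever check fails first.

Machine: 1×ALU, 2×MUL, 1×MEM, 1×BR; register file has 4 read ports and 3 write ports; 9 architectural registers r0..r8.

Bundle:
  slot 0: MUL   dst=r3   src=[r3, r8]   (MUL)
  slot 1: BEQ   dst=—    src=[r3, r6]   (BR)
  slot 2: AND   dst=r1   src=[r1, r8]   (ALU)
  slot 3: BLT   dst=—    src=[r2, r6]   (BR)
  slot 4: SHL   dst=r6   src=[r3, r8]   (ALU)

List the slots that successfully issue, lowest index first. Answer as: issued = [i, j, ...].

issued = [0, 1]

slot 0 (MUL): ISSUE — free A1,Mu1,Ld1,B1 rp2 wp2
slot 1 (BR): ISSUE — free A1,Mu1,Ld1,B0 rp0 wp2
slot 2 (ALU): stall RD_PORT — free A1,Mu1,Ld1,B0 rp0 wp2
slot 3 (BR): stall FU — free A1,Mu1,Ld1,B0 rp0 wp2
slot 4 (ALU): stall RD_PORT — free A1,Mu1,Ld1,B0 rp0 wp2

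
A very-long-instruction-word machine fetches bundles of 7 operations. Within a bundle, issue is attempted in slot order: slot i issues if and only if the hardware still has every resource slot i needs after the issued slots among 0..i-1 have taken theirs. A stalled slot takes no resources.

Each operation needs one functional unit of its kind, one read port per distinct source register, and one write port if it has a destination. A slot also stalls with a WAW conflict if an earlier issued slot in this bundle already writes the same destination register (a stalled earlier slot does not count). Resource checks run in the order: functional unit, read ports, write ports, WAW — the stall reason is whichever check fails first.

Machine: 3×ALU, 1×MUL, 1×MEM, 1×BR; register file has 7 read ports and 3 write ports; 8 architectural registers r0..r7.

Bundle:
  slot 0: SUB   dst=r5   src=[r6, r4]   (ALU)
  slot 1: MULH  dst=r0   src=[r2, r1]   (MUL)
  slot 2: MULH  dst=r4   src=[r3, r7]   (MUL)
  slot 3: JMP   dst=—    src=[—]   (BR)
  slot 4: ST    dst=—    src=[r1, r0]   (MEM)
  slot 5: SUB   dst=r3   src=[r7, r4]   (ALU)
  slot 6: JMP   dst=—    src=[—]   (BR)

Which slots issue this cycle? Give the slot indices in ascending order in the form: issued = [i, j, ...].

issued = [0, 1, 3, 4]

[0] ALU needs rd=2 wr=1: ok; after: ALU=2 MUL=1 MEM=1 BR=1, R=5, W=2
[1] MUL needs rd=2 wr=1: ok; after: ALU=2 MUL=0 MEM=1 BR=1, R=3, W=1
[2] MUL needs rd=2 wr=1: FU; after: ALU=2 MUL=0 MEM=1 BR=1, R=3, W=1
[3] BR needs rd=0 wr=0: ok; after: ALU=2 MUL=0 MEM=1 BR=0, R=3, W=1
[4] MEM needs rd=2 wr=0: ok; after: ALU=2 MUL=0 MEM=0 BR=0, R=1, W=1
[5] ALU needs rd=2 wr=1: RD_PORT; after: ALU=2 MUL=0 MEM=0 BR=0, R=1, W=1
[6] BR needs rd=0 wr=0: FU; after: ALU=2 MUL=0 MEM=0 BR=0, R=1, W=1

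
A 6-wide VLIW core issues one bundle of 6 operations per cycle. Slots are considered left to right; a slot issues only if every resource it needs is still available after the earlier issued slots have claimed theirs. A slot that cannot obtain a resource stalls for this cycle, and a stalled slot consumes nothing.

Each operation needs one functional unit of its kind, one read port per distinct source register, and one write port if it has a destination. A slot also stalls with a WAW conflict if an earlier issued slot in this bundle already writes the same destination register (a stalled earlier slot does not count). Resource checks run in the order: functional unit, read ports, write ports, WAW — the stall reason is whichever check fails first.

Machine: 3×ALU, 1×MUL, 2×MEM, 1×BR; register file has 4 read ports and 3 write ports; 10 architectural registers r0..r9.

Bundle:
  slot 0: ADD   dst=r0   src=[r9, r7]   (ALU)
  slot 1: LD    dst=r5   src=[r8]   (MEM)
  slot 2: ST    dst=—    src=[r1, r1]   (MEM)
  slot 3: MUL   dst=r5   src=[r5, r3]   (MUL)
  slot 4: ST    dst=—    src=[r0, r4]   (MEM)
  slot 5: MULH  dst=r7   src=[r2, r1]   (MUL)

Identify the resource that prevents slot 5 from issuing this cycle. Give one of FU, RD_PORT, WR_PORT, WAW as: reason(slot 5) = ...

reason(slot 5) = RD_PORT

slot 0 (ALU): ISSUE — free A2,Mu1,Ld2,B1 rp2 wp2
slot 1 (MEM): ISSUE — free A2,Mu1,Ld1,B1 rp1 wp1
slot 2 (MEM): ISSUE — free A2,Mu1,Ld0,B1 rp0 wp1
slot 3 (MUL): stall RD_PORT — free A2,Mu1,Ld0,B1 rp0 wp1
slot 4 (MEM): stall FU — free A2,Mu1,Ld0,B1 rp0 wp1
slot 5 (MUL): stall RD_PORT — free A2,Mu1,Ld0,B1 rp0 wp1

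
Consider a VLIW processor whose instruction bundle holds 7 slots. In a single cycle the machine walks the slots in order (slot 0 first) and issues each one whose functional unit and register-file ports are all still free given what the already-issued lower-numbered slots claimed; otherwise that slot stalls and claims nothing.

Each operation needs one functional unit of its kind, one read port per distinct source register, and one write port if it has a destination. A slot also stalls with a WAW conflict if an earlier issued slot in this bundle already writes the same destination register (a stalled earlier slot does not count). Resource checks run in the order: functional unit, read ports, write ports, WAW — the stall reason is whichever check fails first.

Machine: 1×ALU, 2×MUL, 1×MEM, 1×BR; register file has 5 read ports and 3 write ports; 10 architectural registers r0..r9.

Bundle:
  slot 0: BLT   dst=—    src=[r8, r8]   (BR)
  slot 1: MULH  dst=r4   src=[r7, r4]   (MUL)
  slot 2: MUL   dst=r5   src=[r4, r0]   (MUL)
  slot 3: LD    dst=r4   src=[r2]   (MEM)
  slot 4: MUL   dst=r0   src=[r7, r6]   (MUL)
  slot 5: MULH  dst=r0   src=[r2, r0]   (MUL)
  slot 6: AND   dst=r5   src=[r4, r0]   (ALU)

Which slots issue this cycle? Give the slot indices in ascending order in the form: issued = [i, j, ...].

issued = [0, 1, 2]

(0) want 1×BR +1rd +0wr — yes → AL1|MU2|ME1|BR0|rd4|wr3
(1) want 1×MUL +2rd +1wr — yes → AL1|MU1|ME1|BR0|rd2|wr2
(2) want 1×MUL +2rd +1wr — yes → AL1|MU0|ME1|BR0|rd0|wr1
(3) want 1×MEM +1rd +1wr — RD_PORT → AL1|MU0|ME1|BR0|rd0|wr1
(4) want 1×MUL +2rd +1wr — FU → AL1|MU0|ME1|BR0|rd0|wr1
(5) want 1×MUL +2rd +1wr — FU → AL1|MU0|ME1|BR0|rd0|wr1
(6) want 1×ALU +2rd +1wr — RD_PORT → AL1|MU0|ME1|BR0|rd0|wr1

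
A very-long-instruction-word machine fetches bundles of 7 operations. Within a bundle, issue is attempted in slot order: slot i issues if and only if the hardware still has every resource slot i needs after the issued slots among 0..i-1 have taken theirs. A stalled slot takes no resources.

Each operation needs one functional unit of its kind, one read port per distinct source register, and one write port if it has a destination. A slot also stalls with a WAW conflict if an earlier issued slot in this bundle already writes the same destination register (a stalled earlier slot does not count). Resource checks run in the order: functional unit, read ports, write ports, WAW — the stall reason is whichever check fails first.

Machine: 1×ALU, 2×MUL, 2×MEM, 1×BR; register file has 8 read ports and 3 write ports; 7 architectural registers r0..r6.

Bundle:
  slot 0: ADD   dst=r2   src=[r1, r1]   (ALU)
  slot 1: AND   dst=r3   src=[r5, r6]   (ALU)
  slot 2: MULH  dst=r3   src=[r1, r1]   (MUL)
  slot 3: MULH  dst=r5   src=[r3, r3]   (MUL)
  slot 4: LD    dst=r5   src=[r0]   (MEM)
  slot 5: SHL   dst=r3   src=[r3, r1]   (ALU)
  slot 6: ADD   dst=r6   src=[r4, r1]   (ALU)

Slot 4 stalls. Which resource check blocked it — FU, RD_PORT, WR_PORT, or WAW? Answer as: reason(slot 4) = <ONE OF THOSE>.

reason(slot 4) = WR_PORT

#0 ALU src=r1,r1 dispatched  <A:0 Mu:2 Ld:2 B:1 rd:7 wr:2>
#1 ALU src=r5,r6 held:FU  <A:0 Mu:2 Ld:2 B:1 rd:7 wr:2>
#2 MUL src=r1,r1 dispatched  <A:0 Mu:1 Ld:2 B:1 rd:6 wr:1>
#3 MUL src=r3,r3 dispatched  <A:0 Mu:0 Ld:2 B:1 rd:5 wr:0>
#4 MEM src=r0 held:WR_PORT  <A:0 Mu:0 Ld:2 B:1 rd:5 wr:0>
#5 ALU src=r3,r1 held:FU  <A:0 Mu:0 Ld:2 B:1 rd:5 wr:0>
#6 ALU src=r4,r1 held:FU  <A:0 Mu:0 Ld:2 B:1 rd:5 wr:0>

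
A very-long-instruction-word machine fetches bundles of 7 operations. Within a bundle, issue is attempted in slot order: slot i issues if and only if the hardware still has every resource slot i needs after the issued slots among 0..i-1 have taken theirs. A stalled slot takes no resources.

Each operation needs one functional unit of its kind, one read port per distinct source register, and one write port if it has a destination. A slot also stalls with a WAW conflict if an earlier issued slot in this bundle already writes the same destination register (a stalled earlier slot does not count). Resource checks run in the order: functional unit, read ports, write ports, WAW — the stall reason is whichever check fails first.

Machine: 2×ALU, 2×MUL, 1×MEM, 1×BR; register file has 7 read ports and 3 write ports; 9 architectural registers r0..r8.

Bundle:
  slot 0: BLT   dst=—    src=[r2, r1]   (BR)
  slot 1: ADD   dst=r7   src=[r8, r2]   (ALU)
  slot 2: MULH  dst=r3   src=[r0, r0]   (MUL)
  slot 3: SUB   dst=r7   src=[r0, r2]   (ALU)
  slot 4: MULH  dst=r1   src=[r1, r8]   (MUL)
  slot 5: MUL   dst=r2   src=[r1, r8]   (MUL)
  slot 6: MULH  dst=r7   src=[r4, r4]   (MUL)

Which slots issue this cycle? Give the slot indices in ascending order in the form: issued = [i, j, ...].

issued = [0, 1, 2, 4]

(0) want 1×BR +2rd +0wr — yes → AL2|MU2|ME1|BR0|rd5|wr3
(1) want 1×ALU +2rd +1wr — yes → AL1|MU2|ME1|BR0|rd3|wr2
(2) want 1×MUL +1rd +1wr — yes → AL1|MU1|ME1|BR0|rd2|wr1
(3) want 1×ALU +2rd +1wr — WAW → AL1|MU1|ME1|BR0|rd2|wr1
(4) want 1×MUL +2rd +1wr — yes → AL1|MU0|ME1|BR0|rd0|wr0
(5) want 1×MUL +2rd +1wr — FU → AL1|MU0|ME1|BR0|rd0|wr0
(6) want 1×MUL +1rd +1wr — FU → AL1|MU0|ME1|BR0|rd0|wr0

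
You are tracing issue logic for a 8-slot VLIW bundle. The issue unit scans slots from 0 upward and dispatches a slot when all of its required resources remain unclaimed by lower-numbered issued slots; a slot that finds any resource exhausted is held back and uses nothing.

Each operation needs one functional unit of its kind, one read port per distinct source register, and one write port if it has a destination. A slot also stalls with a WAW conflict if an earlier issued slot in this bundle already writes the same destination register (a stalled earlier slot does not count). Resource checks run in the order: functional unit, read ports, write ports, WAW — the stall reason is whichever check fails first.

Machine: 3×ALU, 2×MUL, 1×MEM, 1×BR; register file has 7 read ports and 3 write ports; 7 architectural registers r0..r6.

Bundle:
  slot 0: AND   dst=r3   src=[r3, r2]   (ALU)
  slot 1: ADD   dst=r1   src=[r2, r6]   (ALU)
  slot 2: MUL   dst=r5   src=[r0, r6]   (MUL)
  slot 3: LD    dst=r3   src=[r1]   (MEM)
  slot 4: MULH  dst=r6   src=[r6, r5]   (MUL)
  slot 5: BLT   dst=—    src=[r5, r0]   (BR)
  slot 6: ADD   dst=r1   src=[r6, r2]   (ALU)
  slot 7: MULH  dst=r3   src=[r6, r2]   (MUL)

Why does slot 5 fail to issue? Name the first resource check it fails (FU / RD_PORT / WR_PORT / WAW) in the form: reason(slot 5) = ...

reason(slot 5) = RD_PORT

  0. ALU→r3 ⇒ go  {2A/2Mu/1Ld/1B | 5r 2w}
  1. ALU→r1 ⇒ go  {1A/2Mu/1Ld/1B | 3r 1w}
  2. MUL→r5 ⇒ go  {1A/1Mu/1Ld/1B | 1r 0w}
  3. MEM→r3 ⇒ no(WR_PORT)  {1A/1Mu/1Ld/1B | 1r 0w}
  4. MUL→r6 ⇒ no(RD_PORT)  {1A/1Mu/1Ld/1B | 1r 0w}
  5. BR ⇒ no(RD_PORT)  {1A/1Mu/1Ld/1B | 1r 0w}
  6. ALU→r1 ⇒ no(RD_PORT)  {1A/1Mu/1Ld/1B | 1r 0w}
  7. MUL→r3 ⇒ no(RD_PORT)  {1A/1Mu/1Ld/1B | 1r 0w}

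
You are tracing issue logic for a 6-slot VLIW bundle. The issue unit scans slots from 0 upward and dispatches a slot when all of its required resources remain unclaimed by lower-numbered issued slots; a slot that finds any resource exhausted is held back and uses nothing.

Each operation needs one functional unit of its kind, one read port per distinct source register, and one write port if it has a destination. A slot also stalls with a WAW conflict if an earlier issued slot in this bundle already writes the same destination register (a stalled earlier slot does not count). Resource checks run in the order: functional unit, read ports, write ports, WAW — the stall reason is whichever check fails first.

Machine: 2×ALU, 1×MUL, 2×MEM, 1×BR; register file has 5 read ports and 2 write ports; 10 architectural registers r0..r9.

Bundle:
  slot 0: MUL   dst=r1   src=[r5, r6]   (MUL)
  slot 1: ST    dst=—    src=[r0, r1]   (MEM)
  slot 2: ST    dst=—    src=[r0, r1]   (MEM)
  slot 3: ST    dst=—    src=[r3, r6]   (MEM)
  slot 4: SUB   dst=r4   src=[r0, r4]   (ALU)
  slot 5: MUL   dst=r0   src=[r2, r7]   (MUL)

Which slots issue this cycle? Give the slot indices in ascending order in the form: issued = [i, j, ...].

issued = [0, 1]

slot 0 (MUL): ISSUE — free A2,Mu0,Ld2,B1 rp3 wp1
slot 1 (MEM): ISSUE — free A2,Mu0,Ld1,B1 rp1 wp1
slot 2 (MEM): stall RD_PORT — free A2,Mu0,Ld1,B1 rp1 wp1
slot 3 (MEM): stall RD_PORT — free A2,Mu0,Ld1,B1 rp1 wp1
slot 4 (ALU): stall RD_PORT — free A2,Mu0,Ld1,B1 rp1 wp1
slot 5 (MUL): stall FU — free A2,Mu0,Ld1,B1 rp1 wp1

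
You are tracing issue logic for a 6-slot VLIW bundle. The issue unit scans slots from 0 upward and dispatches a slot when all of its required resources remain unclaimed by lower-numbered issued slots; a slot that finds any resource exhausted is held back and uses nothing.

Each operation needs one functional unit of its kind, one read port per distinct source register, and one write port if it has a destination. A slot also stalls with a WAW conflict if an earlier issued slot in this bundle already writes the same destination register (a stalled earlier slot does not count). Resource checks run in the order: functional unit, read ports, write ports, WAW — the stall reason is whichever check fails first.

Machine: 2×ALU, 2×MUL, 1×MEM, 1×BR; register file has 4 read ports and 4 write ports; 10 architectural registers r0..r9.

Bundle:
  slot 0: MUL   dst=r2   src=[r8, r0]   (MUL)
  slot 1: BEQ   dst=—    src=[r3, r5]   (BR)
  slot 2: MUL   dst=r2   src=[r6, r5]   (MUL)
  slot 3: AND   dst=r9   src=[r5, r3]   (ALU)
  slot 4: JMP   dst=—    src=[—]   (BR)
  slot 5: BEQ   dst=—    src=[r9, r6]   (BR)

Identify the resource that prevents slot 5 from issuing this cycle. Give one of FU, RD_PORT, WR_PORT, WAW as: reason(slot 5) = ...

reason(slot 5) = FU

(0) want 1×MUL +2rd +1wr — yes → AL2|MU1|ME1|BR1|rd2|wr3
(1) want 1×BR +2rd +0wr — yes → AL2|MU1|ME1|BR0|rd0|wr3
(2) want 1×MUL +2rd +1wr — RD_PORT → AL2|MU1|ME1|BR0|rd0|wr3
(3) want 1×ALU +2rd +1wr — RD_PORT → AL2|MU1|ME1|BR0|rd0|wr3
(4) want 1×BR +0rd +0wr — FU → AL2|MU1|ME1|BR0|rd0|wr3
(5) want 1×BR +2rd +0wr — FU → AL2|MU1|ME1|BR0|rd0|wr3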